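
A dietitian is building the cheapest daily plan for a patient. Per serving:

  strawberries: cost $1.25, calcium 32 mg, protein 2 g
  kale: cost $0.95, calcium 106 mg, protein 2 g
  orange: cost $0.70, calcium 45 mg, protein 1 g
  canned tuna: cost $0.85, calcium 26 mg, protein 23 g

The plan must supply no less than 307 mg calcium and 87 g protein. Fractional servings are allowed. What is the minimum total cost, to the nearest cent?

Two binding constraints pin down two serving amounts, so the optimal mix uses at most two foods. The candidates are each food alone (scaled to the tighter of calcium/protein) and each pair with both constraints tight.
strawberries only: max(307/32, 87/2) = 43.5 servings → $54.38.
kale only: max(307/106, 87/2) = 43.5 servings → $41.33.
orange only: max(307/45, 87/1) = 87 servings → $60.90.
canned tuna only: max(307/26, 87/23) = 11.81 servings → $10.04.
strawberries + kale: intersection lies outside the first quadrant.
strawberries + orange: intersection lies outside the first quadrant.
strawberries + canned tuna with both tight: 7.016 servings and 3.173 servings → $11.47.
kale + orange with both targets exact would need a negative amount; discard.
kale + canned tuna with both tight: 2.011 servings and 3.608 servings → $4.98.
orange + canned tuna with both tight: 4.756 servings and 3.576 servings → $6.37.
The minimum over all feasible corners is $4.98.

$4.98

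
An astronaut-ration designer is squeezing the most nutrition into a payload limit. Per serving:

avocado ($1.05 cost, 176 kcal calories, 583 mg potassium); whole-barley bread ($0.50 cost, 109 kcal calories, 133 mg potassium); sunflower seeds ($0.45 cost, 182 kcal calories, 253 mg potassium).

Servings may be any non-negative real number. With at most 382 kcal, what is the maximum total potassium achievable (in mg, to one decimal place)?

1265.4 mg

Potassium per kcal: avocado 3.312, sunflower seeds 1.39, whole-barley bread 1.22.
With no serving limits, spend the whole calories allowance on avocado: 382 kcal / 176 kcal × 583 mg = 1265.4 mg.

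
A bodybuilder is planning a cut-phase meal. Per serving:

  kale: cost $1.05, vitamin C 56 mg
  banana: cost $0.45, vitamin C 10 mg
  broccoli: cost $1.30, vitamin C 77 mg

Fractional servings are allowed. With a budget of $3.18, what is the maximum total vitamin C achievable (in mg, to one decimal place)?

188.4 mg

Vitamin C per dollar: broccoli 59.23, kale 53.33, banana 22.22.
With no serving limits, spend the whole cost allowance on broccoli: $3.18 / $1.30 × 77 mg = 188.4 mg.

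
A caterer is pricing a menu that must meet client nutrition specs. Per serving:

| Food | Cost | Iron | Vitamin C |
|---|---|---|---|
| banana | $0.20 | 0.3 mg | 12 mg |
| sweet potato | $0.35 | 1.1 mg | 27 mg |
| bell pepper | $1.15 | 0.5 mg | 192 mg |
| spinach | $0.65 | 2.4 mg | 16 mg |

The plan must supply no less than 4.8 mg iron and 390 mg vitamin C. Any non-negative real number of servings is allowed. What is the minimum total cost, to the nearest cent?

banana only: max(4.8/0.3, 390/12) = 32.5 servings → $6.50.
sweet potato only: max(4.8/1.1, 390/27) = 14.44 servings → $5.06.
bell pepper only: max(4.8/0.5, 390/192) = 9.6 servings → $11.04.
spinach only: max(4.8/2.4, 390/16) = 24.38 servings → $15.84.
banana + sweet potato with both targets exact would need a negative amount; discard.
banana + bell pepper with both tight: 14.08 servings and 1.151 servings → $4.14.
banana + spinach: intersection lies outside the first quadrant.
sweet potato + bell pepper with both tight: 3.675 servings and 1.514 servings → $3.03.
sweet potato + spinach: intersection lies outside the first quadrant.
bell pepper + spinach with both tight: 1.898 servings and 1.605 servings → $3.23.
So the least-cost plan costs $3.03.

$3.03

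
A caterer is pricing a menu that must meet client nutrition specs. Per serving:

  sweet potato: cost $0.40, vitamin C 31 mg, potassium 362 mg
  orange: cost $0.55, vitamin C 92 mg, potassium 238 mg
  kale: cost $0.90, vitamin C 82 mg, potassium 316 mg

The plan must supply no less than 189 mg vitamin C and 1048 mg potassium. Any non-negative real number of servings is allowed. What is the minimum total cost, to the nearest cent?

At the optimum either one food covers both requirements or two foods hit both targets exactly; no other combination can be cheaper.
sweet potato only: max(189/31, 1048/362) = 6.097 servings → $2.44.
orange only: max(189/92, 1048/238) = 4.403 servings → $2.42.
kale only: max(189/82, 1048/316) = 3.316 servings → $2.98.
sweet potato + orange with both tight: 1.984 servings and 1.386 servings → $1.56.
sweet potato + kale with both tight: 1.318 servings and 1.807 servings → $2.15.
orange + kale with both targets exact would need a negative amount; discard.
Cheapest feasible corner: $1.56.

$1.56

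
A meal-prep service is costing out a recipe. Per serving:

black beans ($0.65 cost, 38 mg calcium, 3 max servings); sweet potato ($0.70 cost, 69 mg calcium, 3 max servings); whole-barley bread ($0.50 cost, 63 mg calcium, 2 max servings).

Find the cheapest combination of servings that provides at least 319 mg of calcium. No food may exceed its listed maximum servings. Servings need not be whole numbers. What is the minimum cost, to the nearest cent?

$2.96

Cost per mg of calcium: whole-barley bread $0.0079, sweet potato $0.0101, black beans $0.0171.
Take 2 servings of whole-barley bread: +126.0 mg calcium for $1.00 (total $1.00, still need 193.0 mg).
Take 2.797 servings of sweet potato: +193.0 mg calcium for $1.96 (total $2.96, still need 0.0 mg).
Filling from the cheapest source first is optimal under one linear minimum: $2.96.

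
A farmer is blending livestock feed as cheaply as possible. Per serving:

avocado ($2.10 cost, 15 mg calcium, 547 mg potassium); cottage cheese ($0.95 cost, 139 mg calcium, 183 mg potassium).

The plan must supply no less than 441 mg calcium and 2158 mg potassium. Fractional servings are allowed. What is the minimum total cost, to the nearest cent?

$8.99

Check every corner: each single food scaled to meet both minima, and each pair solved so both constraints bind.
avocado only: max(441/15, 2158/547) = 29.4 servings → $61.74.
cottage cheese only: max(441/139, 2158/183) = 11.79 servings → $11.20.
avocado + cottage cheese with both tight: 2.992 servings and 2.85 servings → $8.99.
The minimum over all feasible corners is $8.99.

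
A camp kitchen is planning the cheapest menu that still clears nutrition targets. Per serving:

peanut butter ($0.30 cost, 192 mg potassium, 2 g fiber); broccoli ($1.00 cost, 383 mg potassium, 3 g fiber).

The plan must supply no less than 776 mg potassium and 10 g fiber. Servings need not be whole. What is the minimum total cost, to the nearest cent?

$1.50

peanut butter only: max(776/192, 10/2) = 5 servings → $1.50.
broccoli only: max(776/383, 10/3) = 3.333 servings → $3.33.
peanut butter + broccoli: intersection lies outside the first quadrant.
Cheapest feasible corner: $1.50.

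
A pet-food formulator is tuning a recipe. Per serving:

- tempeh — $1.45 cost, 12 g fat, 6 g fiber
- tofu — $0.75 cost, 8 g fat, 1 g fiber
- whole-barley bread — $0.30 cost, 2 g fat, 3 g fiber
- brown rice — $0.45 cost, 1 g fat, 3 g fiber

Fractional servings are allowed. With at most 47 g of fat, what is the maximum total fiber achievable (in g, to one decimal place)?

Fiber per g fat: brown rice 3, whole-barley bread 1.5, tempeh 0.5, tofu 0.125.
With no serving limits, spend the whole fat allowance on brown rice: 47 g / 1 g × 3 g = 141.0 g.

141.0 g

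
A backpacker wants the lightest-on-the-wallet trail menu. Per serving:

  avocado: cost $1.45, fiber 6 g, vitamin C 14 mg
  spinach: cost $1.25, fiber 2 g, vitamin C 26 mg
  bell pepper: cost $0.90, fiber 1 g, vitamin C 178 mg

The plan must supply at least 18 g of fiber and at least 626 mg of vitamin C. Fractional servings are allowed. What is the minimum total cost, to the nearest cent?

Minimising a linear cost over {fiber ≥ 18, vitamin C ≥ 626, servings ≥ 0} — the optimum is at a vertex, using one or two foods.
avocado only: max(18/6, 626/14) = 44.71 servings → $64.84.
spinach only: max(18/2, 626/26) = 24.08 servings → $30.10.
bell pepper only: max(18/1, 626/178) = 18 servings → $16.20.
avocado + spinach: the both-tight solution has a negative serving — not a feasible corner.
avocado + bell pepper with both tight: 2.446 servings and 3.324 servings → $6.54.
spinach + bell pepper with both tight: 7.812 servings and 2.376 servings → $11.90.
The minimum over all feasible corners is $6.54.

$6.54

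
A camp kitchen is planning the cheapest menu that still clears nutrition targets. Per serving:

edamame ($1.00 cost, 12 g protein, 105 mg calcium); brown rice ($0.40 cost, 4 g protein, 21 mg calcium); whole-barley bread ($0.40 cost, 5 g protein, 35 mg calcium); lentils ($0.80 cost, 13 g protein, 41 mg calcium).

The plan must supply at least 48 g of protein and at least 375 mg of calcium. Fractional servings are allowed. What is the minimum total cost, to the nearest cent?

$3.82

The cheapest plan sits at a corner of the feasible region — with two constraints it uses at most two foods.
edamame only: max(48/12, 375/105) = 4 servings → $4.00.
brown rice only: max(48/4, 375/21) = 17.86 servings → $7.14.
whole-barley bread only: max(48/5, 375/35) = 10.71 servings → $4.29.
lentils only: max(48/13, 375/41) = 9.146 servings → $7.32.
edamame + brown rice with both tight: 2.929 servings and 3.214 servings → $4.21.
edamame + whole-barley bread with both tight: 1.857 servings and 5.143 servings → $3.91.
edamame + lentils with both tight: 3.33 servings and 0.6186 servings → $3.82.
brown rice + whole-barley bread with both targets exact would need a negative amount; discard.
brown rice + lentils: intersection lies outside the first quadrant.
whole-barley bread + lentils: the both-tight solution has a negative serving — not a feasible corner.
Cheapest feasible corner: $3.82.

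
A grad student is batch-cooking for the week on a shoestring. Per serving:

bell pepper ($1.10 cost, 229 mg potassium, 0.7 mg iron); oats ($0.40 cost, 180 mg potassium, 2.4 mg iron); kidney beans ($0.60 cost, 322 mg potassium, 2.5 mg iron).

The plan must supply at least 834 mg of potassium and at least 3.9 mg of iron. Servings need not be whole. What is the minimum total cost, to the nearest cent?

Minimising a linear cost over {potassium ≥ 834, iron ≥ 3.9, servings ≥ 0} — the optimum is at a vertex, using one or two foods.
bell pepper only: max(834/229, 3.9/0.7) = 5.571 servings → $6.13.
oats only: max(834/180, 3.9/2.4) = 4.633 servings → $1.85.
kidney beans only: max(834/322, 3.9/2.5) = 2.59 servings → $1.55.
bell pepper + oats with both tight: 3.068 servings and 0.7302 servings → $3.67.
bell pepper + kidney beans with both tight: 2.389 servings and 0.8911 servings → $3.16.
oats + kidney beans: intersection lies outside the first quadrant.
So the least-cost plan costs $1.55.

$1.55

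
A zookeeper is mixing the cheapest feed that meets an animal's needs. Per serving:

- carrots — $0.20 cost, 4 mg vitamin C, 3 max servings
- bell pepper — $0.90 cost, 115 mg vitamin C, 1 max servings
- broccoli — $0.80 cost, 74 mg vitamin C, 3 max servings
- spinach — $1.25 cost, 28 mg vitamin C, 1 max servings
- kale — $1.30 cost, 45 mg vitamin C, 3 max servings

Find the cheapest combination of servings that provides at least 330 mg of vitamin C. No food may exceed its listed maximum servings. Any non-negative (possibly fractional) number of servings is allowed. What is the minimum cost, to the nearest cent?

$3.22

Cost per mg of vitamin C: bell pepper $0.0078, broccoli $0.0108, kale $0.0289, spinach $0.0446, carrots $0.0500.
Take 1 serving of bell pepper: +115.0 mg vitamin C for $0.90 (total $0.90, still need 215.0 mg).
Take 2.905 servings of broccoli: +215.0 mg vitamin C for $2.32 (total $3.22, still need 0.0 mg).
Greedy by cheapest-per-mg is optimal for a single linear constraint, so the minimum cost is $3.22.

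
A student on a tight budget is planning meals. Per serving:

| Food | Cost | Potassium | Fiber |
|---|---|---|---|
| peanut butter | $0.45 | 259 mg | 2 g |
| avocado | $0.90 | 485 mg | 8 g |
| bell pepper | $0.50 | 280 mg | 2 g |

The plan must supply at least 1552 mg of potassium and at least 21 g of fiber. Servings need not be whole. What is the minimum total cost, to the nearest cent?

$2.82

An LP optimum is at a vertex; with two nutrient constraints at most two foods are used. Check each candidate.
peanut butter only: max(1552/259, 21/2) = 10.5 servings → $4.72.
avocado only: max(1552/485, 21/8) = 3.2 servings → $2.88.
bell pepper only: max(1552/280, 21/2) = 10.5 servings → $5.25.
peanut butter + avocado with both tight: 2.025 servings and 2.119 servings → $2.82.
peanut butter + bell pepper with both targets exact would need a negative amount; discard.
avocado + bell pepper with both tight: 2.186 servings and 1.757 servings → $2.85.
So the least-cost plan costs $2.82.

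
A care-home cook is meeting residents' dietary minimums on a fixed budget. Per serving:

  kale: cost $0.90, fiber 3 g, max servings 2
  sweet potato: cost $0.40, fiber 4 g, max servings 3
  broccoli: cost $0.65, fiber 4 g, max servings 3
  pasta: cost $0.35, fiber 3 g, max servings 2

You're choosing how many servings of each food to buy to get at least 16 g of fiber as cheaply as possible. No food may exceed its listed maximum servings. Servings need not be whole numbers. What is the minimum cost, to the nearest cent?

Cost per g of fiber: sweet potato $0.1000, pasta $0.1167, broccoli $0.1625, kale $0.3000.
Take 3 servings of sweet potato: +12.0 g fiber for $1.20 (total $1.20, still need 4.0 g).
Take 1.333 servings of pasta: +4.0 g fiber for $0.47 (total $1.67, still need 0.0 g).
Greedy by cheapest-per-g is optimal for a single linear constraint, so the minimum cost is $1.67.

$1.67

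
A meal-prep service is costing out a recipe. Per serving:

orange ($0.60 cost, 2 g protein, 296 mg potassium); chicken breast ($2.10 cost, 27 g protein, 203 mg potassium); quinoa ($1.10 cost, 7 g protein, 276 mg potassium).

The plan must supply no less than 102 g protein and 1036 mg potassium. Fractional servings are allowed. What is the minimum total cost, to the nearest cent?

Two binding constraints pin down two serving amounts, so the optimal mix uses at most two foods. The candidates are each food alone (scaled to the tighter of protein/potassium) and each pair with both constraints tight.
orange only: max(102/2, 1036/296) = 51 servings → $30.60.
chicken breast only: max(102/27, 1036/203) = 5.103 servings → $10.72.
quinoa only: max(102/7, 1036/276) = 14.57 servings → $16.03.
orange + chicken breast with both tight: 0.9578 servings and 3.707 servings → $8.36.
orange + quinoa: intersection lies outside the first quadrant.
chicken breast + quinoa with both tight: 3.465 servings and 1.205 servings → $8.60.
So the least-cost plan costs $8.36.

$8.36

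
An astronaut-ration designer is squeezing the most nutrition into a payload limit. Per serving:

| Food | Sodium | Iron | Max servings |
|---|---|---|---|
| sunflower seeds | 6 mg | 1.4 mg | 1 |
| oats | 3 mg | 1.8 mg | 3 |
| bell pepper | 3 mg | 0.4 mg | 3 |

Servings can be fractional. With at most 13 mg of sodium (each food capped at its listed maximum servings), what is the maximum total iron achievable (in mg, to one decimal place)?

6.3 mg

Iron per mg sodium: oats 0.6, sunflower seeds 0.2333, bell pepper 0.1333.
Take 3 servings of oats: uses 9 mg sodium, +5.4 mg iron (running total 5.4 mg).
Take 0.6667 servings of sunflower seeds: uses 4 mg sodium, +0.9 mg iron (running total 6.3 mg).
Greedy by best ratio exhausts the sodium allowance optimally: 6.3 mg.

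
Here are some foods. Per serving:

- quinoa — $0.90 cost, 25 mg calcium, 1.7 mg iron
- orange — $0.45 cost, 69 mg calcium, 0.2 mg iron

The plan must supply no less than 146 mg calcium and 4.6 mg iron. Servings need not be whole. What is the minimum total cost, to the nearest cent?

Check every corner: each single food scaled to meet both minima, and each pair solved so both constraints bind.
quinoa only: max(146/25, 4.6/1.7) = 5.84 servings → $5.26.
orange only: max(146/69, 4.6/0.2) = 23 servings → $10.35.
quinoa + orange with both tight: 2.566 servings and 1.186 servings → $2.84.
So the least-cost plan costs $2.84.

$2.84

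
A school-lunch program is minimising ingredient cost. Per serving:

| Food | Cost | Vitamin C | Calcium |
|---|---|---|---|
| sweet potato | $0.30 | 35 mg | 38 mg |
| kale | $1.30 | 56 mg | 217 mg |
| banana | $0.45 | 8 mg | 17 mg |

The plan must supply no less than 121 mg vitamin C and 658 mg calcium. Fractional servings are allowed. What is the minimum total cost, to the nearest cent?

$3.94

An LP optimum is at a vertex; with two nutrient constraints at most two foods are used. Check each candidate.
sweet potato only: max(121/35, 658/38) = 17.32 servings → $5.19.
kale only: max(121/56, 658/217) = 3.032 servings → $3.94.
banana only: max(121/8, 658/17) = 38.71 servings → $17.42.
sweet potato + kale: the both-tight solution has a negative serving — not a feasible corner.
sweet potato + banana: the both-tight solution has a negative serving — not a feasible corner.
kale + banana with both targets exact would need a negative amount; discard.
Cheapest feasible corner: $3.94.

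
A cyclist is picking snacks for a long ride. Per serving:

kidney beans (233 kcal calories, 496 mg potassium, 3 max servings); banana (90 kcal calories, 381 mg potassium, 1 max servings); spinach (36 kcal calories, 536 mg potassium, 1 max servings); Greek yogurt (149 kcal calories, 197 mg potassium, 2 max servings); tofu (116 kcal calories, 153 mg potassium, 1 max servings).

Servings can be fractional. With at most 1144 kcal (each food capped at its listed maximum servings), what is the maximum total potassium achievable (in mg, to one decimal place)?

Potassium per kcal: spinach 14.89, banana 4.233, kidney beans 2.129, Greek yogurt 1.322, tofu 1.319.
Take 1 serving of spinach: uses 36 kcal, +536.0 mg potassium (running total 536.0 mg).
Take 1 serving of banana: uses 90 kcal, +381.0 mg potassium (running total 917.0 mg).
Take 3 servings of kidney beans: uses 699 kcal, +1488.0 mg potassium (running total 2405.0 mg).
Take 2 servings of Greek yogurt: uses 298 kcal, +394.0 mg potassium (running total 2799.0 mg).
Take 0.181 servings of tofu: uses 21 kcal, +27.7 mg potassium (running total 2826.7 mg).
Greedy by best ratio exhausts the calories allowance optimally: 2826.7 mg.

2826.7 mg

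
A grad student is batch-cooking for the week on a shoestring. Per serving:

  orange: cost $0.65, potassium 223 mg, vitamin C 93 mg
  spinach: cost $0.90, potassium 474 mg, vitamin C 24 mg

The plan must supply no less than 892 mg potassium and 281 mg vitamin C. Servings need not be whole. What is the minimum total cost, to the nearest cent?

With two linear requirements the optimum uses one or two foods; enumerate the corners.
orange only: max(892/223, 281/93) = 4 servings → $2.60.
spinach only: max(892/474, 281/24) = 11.71 servings → $10.54.
orange + spinach with both tight: 2.886 servings and 0.524 servings → $2.35.
The minimum over all feasible corners is $2.35.

$2.35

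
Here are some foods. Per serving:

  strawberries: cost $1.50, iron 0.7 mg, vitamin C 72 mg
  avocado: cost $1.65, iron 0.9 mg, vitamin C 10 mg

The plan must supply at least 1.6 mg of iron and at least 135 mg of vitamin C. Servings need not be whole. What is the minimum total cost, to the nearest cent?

$3.33

A basic optimal solution has at most two foods positive. Try each food alone and each pair with both targets met exactly.
strawberries only: max(1.6/0.7, 135/72) = 2.286 servings → $3.43.
avocado only: max(1.6/0.9, 135/10) = 13.5 servings → $22.27.
strawberries + avocado with both tight: 1.825 servings and 0.3581 servings → $3.33.
So the least-cost plan costs $3.33.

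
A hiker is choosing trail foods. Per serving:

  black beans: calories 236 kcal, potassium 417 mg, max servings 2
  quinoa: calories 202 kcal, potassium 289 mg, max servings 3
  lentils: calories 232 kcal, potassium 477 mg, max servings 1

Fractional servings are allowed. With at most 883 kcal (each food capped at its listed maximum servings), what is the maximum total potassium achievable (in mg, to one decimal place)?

Potassium per kcal: lentils 2.056, black beans 1.767, quinoa 1.431.
Take 1 serving of lentils: uses 232 kcal, +477.0 mg potassium (running total 477.0 mg).
Take 2 servings of black beans: uses 472 kcal, +834.0 mg potassium (running total 1311.0 mg).
Take 0.8861 servings of quinoa: uses 179 kcal, +256.1 mg potassium (running total 1567.1 mg).
Greedy by best ratio exhausts the calories allowance optimally: 1567.1 mg.

1567.1 mg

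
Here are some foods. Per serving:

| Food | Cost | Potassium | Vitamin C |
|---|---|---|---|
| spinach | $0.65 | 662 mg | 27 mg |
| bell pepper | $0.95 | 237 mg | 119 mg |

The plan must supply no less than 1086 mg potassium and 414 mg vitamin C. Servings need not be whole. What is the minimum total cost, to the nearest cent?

At the optimum either one food covers both requirements or two foods hit both targets exactly; no other combination can be cheaper.
spinach only: max(1086/662, 414/27) = 15.33 servings → $9.97.
bell pepper only: max(1086/237, 414/119) = 4.582 servings → $4.35.
spinach + bell pepper with both tight: 0.4299 servings and 3.381 servings → $3.49.
So the least-cost plan costs $3.49.

$3.49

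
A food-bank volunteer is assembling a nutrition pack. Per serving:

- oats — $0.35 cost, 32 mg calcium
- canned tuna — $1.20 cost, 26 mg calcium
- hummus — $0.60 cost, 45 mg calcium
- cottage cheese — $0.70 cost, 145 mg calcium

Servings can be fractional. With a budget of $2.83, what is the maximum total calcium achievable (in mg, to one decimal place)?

586.2 mg

Calcium per dollar: cottage cheese 207.1, oats 91.43, hummus 75, canned tuna 21.67.
With no serving limits, spend the whole cost allowance on cottage cheese: $2.83 / $0.70 × 145 mg = 586.2 mg.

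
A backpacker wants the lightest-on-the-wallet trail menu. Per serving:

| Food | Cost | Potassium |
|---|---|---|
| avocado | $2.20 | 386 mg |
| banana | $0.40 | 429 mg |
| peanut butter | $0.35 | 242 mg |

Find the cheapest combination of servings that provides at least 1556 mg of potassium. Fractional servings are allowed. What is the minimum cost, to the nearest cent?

$1.45

Cost per mg of potassium: banana $0.0009, peanut butter $0.0014, avocado $0.0057.
With no serving limits, use only banana: 1556 mg / 429 mg = 3.627 servings × $0.40 = $1.45.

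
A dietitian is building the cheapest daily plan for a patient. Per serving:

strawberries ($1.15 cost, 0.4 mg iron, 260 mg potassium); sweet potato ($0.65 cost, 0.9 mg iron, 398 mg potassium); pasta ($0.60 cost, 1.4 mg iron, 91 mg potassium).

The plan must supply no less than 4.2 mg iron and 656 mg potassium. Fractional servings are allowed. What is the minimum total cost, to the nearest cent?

Compare the cost at each extreme point of the feasible region.
strawberries only: max(4.2/0.4, 656/260) = 10.5 servings → $12.07.
sweet potato only: max(4.2/0.9, 656/398) = 4.667 servings → $3.03.
pasta only: max(4.2/1.4, 656/91) = 7.209 servings → $4.33.
strawberries + sweet potato with both targets exact would need a negative amount; discard.
strawberries + pasta with both tight: 1.637 servings and 2.532 servings → $3.40.
sweet potato + pasta with both tight: 1.128 servings and 2.275 servings → $2.10.
Cheapest feasible corner: $2.10.

$2.10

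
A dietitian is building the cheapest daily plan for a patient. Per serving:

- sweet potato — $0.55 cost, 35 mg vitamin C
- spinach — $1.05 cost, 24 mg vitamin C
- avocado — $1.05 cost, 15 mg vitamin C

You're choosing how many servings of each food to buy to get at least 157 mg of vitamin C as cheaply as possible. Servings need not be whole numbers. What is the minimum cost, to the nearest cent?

Cost per mg of vitamin C: sweet potato $0.0157, spinach $0.0437, avocado $0.0700.
With no serving limits, use only sweet potato: 157 mg / 35 mg = 4.486 servings × $0.55 = $2.47.

$2.47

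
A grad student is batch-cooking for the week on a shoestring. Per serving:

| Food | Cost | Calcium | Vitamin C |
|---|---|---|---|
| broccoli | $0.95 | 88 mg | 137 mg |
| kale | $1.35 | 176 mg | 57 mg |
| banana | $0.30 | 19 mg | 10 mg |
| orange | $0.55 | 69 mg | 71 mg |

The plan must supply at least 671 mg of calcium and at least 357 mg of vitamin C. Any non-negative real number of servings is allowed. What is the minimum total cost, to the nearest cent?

With two linear requirements the optimum uses one or two foods; enumerate the corners.
broccoli only: max(671/88, 357/137) = 7.625 servings → $7.24.
kale only: max(671/176, 357/57) = 6.263 servings → $8.46.
banana only: max(671/19, 357/10) = 35.7 servings → $10.71.
orange only: max(671/69, 357/71) = 9.725 servings → $5.35.
broccoli + kale with both tight: 1.287 servings and 3.169 servings → $5.50.
broccoli + banana with both tight: 0.04237 servings and 35.12 servings → $10.58.
broccoli + orange with both targets exact would need a negative amount; discard.
kale + banana: the both-tight solution has a negative serving — not a feasible corner.
kale + orange with both tight: 2.687 servings and 2.871 servings → $5.21.
banana + orange with both tight: 34.91 servings and 0.1108 servings → $10.53.
The minimum over all feasible corners is $5.21.

$5.21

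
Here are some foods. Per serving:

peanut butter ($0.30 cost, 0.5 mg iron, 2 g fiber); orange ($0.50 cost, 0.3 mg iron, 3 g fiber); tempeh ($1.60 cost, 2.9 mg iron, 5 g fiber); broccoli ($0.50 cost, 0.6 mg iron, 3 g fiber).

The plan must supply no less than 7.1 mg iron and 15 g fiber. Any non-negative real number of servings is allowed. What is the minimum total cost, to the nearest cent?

$3.98

Minimising a linear cost over {iron ≥ 7.1, fiber ≥ 15, servings ≥ 0} — the optimum is at a vertex, using one or two foods.
peanut butter only: max(7.1/0.5, 15/2) = 14.2 servings → $4.26.
orange only: max(7.1/0.3, 15/3) = 23.67 servings → $11.83.
tempeh only: max(7.1/2.9, 15/5) = 3 servings → $4.80.
broccoli only: max(7.1/0.6, 15/3) = 11.83 servings → $5.92.
peanut butter + orange: the both-tight solution has a negative serving — not a feasible corner.
peanut butter + tempeh with both tight: 2.424 servings and 2.03 servings → $3.98.
peanut butter + broccoli: intersection lies outside the first quadrant.
orange + tempeh with both tight: 1.111 servings and 2.333 servings → $4.29.
orange + broccoli with both targets exact would need a negative amount; discard.
tempeh + broccoli with both tight: 2.158 servings and 1.404 servings → $4.15.
So the least-cost plan costs $3.98.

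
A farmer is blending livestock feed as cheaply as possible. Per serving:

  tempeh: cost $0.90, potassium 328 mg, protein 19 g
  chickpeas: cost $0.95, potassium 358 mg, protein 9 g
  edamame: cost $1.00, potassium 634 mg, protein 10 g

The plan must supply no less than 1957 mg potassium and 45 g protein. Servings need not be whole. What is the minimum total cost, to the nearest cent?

Check every corner: each single food scaled to meet both minima, and each pair solved so both constraints bind.
tempeh only: max(1957/328, 45/19) = 5.966 servings → $5.37.
chickpeas only: max(1957/358, 45/9) = 5.466 servings → $5.19.
edamame only: max(1957/634, 45/10) = 4.5 servings → $4.50.
tempeh + chickpeas: the both-tight solution has a negative serving — not a feasible corner.
tempeh + edamame with both tight: 1.022 servings and 2.558 servings → $3.48.
chickpeas + edamame with both tight: 4.214 servings and 0.707 servings → $4.71.
The minimum over all feasible corners is $3.48.

$3.48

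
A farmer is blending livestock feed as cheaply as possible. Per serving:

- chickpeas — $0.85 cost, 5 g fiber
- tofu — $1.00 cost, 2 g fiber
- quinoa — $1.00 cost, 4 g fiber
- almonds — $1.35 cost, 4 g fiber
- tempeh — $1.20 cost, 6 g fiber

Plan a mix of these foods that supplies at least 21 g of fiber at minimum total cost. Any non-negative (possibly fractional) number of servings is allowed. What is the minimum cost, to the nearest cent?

Cost per g of fiber: chickpeas $0.1700, tempeh $0.2000, quinoa $0.2500, almonds $0.3375, tofu $0.5000.
With no serving limits, use only chickpeas: 21 g / 5 g = 4.2 servings × $0.85 = $3.57.

$3.57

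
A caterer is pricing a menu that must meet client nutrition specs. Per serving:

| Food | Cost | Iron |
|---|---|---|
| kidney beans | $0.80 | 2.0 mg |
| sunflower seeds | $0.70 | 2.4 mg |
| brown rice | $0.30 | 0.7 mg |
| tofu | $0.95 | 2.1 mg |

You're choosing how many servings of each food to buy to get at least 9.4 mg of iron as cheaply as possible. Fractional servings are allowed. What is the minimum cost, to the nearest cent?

Cost per mg of iron: sunflower seeds $0.2917, kidney beans $0.4000, brown rice $0.4286, tofu $0.4524.
With no serving limits, use only sunflower seeds: 9.4 mg / 2.4 mg = 3.917 servings × $0.70 = $2.74.

$2.74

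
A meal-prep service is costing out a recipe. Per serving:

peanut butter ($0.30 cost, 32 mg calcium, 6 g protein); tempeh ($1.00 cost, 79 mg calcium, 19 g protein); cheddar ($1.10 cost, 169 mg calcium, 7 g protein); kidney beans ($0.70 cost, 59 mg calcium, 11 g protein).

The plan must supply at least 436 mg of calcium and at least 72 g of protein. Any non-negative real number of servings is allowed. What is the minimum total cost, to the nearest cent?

$3.90

Minimising a linear cost over {calcium ≥ 436, protein ≥ 72, servings ≥ 0} — the optimum is at a vertex, using one or two foods.
peanut butter only: max(436/32, 72/6) = 13.62 servings → $4.09.
tempeh only: max(436/79, 72/19) = 5.519 servings → $5.52.
cheddar only: max(436/169, 72/7) = 10.29 servings → $11.31.
kidney beans only: max(436/59, 72/11) = 7.39 servings → $5.17.
peanut butter + tempeh: intersection lies outside the first quadrant.
peanut butter + cheddar with both tight: 11.54 servings and 0.3949 servings → $3.90.
peanut butter + kidney beans with both targets exact would need a negative amount; discard.
tempeh + cheddar with both tight: 3.43 servings and 0.9767 servings → $4.50.
tempeh + kidney beans: intersection lies outside the first quadrant.
cheddar + kidney beans with both tight: 0.379 servings and 6.304 servings → $4.83.
The minimum over all feasible corners is $3.90.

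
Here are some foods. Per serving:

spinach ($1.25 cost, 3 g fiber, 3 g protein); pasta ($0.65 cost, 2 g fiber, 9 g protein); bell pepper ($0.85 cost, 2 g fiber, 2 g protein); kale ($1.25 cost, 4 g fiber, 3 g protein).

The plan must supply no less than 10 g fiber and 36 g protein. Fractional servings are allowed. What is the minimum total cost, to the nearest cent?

$3.22

spinach only: max(10/3, 36/3) = 12 servings → $15.00.
pasta only: max(10/2, 36/9) = 5 servings → $3.25.
bell pepper only: max(10/2, 36/2) = 18 servings → $15.30.
kale only: max(10/4, 36/3) = 12 servings → $15.00.
spinach + pasta with both tight: 0.8571 servings and 3.714 servings → $3.49.
spinach + bell pepper (both tight): parallel constraints — no distinct corner.
spinach + kale: intersection lies outside the first quadrant.
pasta + bell pepper with both tight: 3.714 servings and 1.286 servings → $3.51.
pasta + kale with both tight: 3.8 servings and 0.6 servings → $3.22.
bell pepper + kale: the both-tight solution has a negative serving — not a feasible corner.
So the least-cost plan costs $3.22.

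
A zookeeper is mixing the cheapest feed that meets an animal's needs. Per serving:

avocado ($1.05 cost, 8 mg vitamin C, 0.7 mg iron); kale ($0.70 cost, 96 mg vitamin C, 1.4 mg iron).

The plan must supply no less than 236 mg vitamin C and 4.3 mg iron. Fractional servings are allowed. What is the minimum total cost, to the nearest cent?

$2.15

The cheapest plan sits at a corner of the feasible region — with two constraints it uses at most two foods.
avocado only: max(236/8, 4.3/0.7) = 29.5 servings → $30.98.
kale only: max(236/96, 4.3/1.4) = 3.071 servings → $2.15.
avocado + kale with both tight: 1.471 servings and 2.336 servings → $3.18.
So the least-cost plan costs $2.15.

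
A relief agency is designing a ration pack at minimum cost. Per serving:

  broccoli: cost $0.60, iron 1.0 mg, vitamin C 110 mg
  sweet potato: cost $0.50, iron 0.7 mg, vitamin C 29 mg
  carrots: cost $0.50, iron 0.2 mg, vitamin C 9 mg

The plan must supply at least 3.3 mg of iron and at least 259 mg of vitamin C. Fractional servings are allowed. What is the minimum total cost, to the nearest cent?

Compare the cost at each extreme point of the feasible region.
broccoli only: max(3.3/1.0, 259/110) = 3.3 servings → $1.98.
sweet potato only: max(3.3/0.7, 259/29) = 8.931 servings → $4.47.
carrots only: max(3.3/0.2, 259/9) = 28.78 servings → $14.39.
broccoli + sweet potato with both tight: 1.783 servings and 2.167 servings → $2.15.
broccoli + carrots with both tight: 1.7 servings and 8 servings → $5.02.
sweet potato + carrots: intersection lies outside the first quadrant.
The minimum over all feasible corners is $1.98.

$1.98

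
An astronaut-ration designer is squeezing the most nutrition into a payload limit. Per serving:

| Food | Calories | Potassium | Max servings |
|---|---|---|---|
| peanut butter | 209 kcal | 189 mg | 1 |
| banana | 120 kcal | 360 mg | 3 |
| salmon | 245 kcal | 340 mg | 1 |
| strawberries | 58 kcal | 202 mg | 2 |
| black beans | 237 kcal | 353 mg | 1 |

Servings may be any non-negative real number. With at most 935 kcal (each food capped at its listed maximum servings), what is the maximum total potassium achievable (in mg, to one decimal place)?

2145.1 mg

Potassium per kcal: strawberries 3.483, banana 3, black beans 1.489, salmon 1.388, peanut butter 0.9043.
Take 2 servings of strawberries: uses 116 kcal, +404.0 mg potassium (running total 404.0 mg).
Take 3 servings of banana: uses 360 kcal, +1080.0 mg potassium (running total 1484.0 mg).
Take 1 serving of black beans: uses 237 kcal, +353.0 mg potassium (running total 1837.0 mg).
Take 0.9061 servings of salmon: uses 222 kcal, +308.1 mg potassium (running total 2145.1 mg).
Greedy by best ratio exhausts the calories allowance optimally: 2145.1 mg.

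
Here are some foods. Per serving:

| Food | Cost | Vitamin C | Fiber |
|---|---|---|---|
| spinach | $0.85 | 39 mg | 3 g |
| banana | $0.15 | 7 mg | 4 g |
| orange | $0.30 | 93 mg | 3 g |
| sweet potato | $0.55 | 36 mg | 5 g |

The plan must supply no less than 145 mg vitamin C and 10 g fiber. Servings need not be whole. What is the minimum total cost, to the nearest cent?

$0.65

With two linear requirements the optimum uses one or two foods; enumerate the corners.
spinach only: max(145/39, 10/3) = 3.718 servings → $3.16.
banana only: max(145/7, 10/4) = 20.71 servings → $3.11.
orange only: max(145/93, 10/3) = 3.333 servings → $1.00.
sweet potato only: max(145/36, 10/5) = 4.028 servings → $2.22.
spinach + banana: the both-tight solution has a negative serving — not a feasible corner.
spinach + orange with both tight: 3.056 servings and 0.2778 servings → $2.68.
spinach + sweet potato with both targets exact would need a negative amount; discard.
banana + orange with both tight: 1.41 servings and 1.453 servings → $0.65.
banana + sweet potato: the both-tight solution has a negative serving — not a feasible corner.
orange + sweet potato with both tight: 1.022 servings and 1.387 servings → $1.07.
So the least-cost plan costs $0.65.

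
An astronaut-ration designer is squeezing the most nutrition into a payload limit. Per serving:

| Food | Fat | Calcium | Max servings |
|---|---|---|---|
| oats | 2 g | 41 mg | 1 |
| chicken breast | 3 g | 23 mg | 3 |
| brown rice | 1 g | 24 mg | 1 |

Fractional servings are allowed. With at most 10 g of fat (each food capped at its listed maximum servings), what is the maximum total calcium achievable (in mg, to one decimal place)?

118.7 mg

Calcium per g fat: brown rice 24, oats 20.5, chicken breast 7.667.
Take 1 serving of brown rice: uses 1 g fat, +24.0 mg calcium (running total 24.0 mg).
Take 1 serving of oats: uses 2 g fat, +41.0 mg calcium (running total 65.0 mg).
Take 2.333 servings of chicken breast: uses 7 g fat, +53.7 mg calcium (running total 118.7 mg).
Greedy by best ratio exhausts the fat allowance optimally: 118.7 mg.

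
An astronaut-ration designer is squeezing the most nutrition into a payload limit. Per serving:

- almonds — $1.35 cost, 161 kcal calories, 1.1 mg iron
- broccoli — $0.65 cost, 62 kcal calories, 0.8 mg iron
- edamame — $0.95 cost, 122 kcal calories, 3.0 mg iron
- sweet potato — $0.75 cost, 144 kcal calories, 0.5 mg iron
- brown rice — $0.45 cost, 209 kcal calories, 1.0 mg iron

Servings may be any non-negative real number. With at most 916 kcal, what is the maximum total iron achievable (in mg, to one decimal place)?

Iron per kcal: edamame 0.02459, broccoli 0.0129, almonds 0.006832, brown rice 0.004785, sweet potato 0.003472.
With no serving limits, spend the whole calories allowance on edamame: 916 kcal / 122 kcal × 3.0 mg = 22.5 mg.

22.5 mg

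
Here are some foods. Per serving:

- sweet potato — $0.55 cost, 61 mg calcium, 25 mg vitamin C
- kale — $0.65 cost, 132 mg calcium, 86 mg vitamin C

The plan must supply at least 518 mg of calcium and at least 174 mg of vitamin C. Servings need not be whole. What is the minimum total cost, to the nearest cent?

$2.55

With two linear requirements the optimum uses one or two foods; enumerate the corners.
sweet potato only: max(518/61, 174/25) = 8.492 servings → $4.67.
kale only: max(518/132, 174/86) = 3.924 servings → $2.55.
sweet potato + kale with both targets exact would need a negative amount; discard.
The minimum over all feasible corners is $2.55.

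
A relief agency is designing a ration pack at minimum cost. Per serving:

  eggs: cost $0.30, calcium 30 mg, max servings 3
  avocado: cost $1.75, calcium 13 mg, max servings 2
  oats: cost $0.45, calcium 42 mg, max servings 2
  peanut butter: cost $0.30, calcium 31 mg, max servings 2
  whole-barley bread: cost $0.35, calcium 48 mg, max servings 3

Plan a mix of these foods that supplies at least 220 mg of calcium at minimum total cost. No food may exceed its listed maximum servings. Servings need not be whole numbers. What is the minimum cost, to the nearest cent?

$1.79

Cost per mg of calcium: whole-barley bread $0.0073, peanut butter $0.0097, eggs $0.0100, oats $0.0107, avocado $0.1346.
Take 3 servings of whole-barley bread: +144.0 mg calcium for $1.05 (total $1.05, still need 76.0 mg).
Take 2 servings of peanut butter: +62.0 mg calcium for $0.60 (total $1.65, still need 14.0 mg).
Take 0.4667 servings of eggs: +14.0 mg calcium for $0.14 (total $1.79, still need 0.0 mg).
Filling from the cheapest source first is optimal under one linear minimum: $1.79.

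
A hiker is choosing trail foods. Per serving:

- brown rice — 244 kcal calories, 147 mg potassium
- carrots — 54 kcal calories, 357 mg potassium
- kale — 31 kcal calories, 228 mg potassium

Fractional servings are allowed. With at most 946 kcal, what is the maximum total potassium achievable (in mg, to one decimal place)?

Potassium per kcal: kale 7.355, carrots 6.611, brown rice 0.6025.
With no serving limits, spend the whole calories allowance on kale: 946 kcal / 31 kcal × 228 mg = 6957.7 mg.

6957.7 mg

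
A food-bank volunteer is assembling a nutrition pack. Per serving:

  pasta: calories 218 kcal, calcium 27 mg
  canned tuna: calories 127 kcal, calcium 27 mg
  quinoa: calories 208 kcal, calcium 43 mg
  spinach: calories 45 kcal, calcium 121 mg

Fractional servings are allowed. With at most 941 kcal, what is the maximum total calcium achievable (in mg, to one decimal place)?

Calcium per kcal: spinach 2.689, canned tuna 0.2126, quinoa 0.2067, pasta 0.1239.
With no serving limits, spend the whole calories allowance on spinach: 941 kcal / 45 kcal × 121 mg = 2530.2 mg.

2530.2 mg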